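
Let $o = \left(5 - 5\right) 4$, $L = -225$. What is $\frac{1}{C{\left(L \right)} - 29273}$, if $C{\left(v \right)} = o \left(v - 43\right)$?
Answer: $- \frac{1}{29273} \approx -3.4161 \cdot 10^{-5}$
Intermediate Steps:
$o = 0$ ($o = 0 \cdot 4 = 0$)
$C{\left(v \right)} = 0$ ($C{\left(v \right)} = 0 \left(v - 43\right) = 0 \left(-43 + v\right) = 0$)
$\frac{1}{C{\left(L \right)} - 29273} = \frac{1}{0 - 29273} = \frac{1}{-29273} = - \frac{1}{29273}$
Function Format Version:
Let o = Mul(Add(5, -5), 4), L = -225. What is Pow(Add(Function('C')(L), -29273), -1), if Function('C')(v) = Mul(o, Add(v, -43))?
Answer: Rational(-1, 29273) ≈ -3.4161e-5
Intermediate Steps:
o = 0 (o = Mul(0, 4) = 0)
Function('C')(v) = 0 (Function('C')(v) = Mul(0, Add(v, -43)) = Mul(0, Add(-43, v)) = 0)
Pow(Add(Function('C')(L), -29273), -1) = Pow(Add(0, -29273), -1) = Pow(-29273, -1) = Rational(-1, 29273)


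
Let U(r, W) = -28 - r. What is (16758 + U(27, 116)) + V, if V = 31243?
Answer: 47946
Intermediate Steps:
(16758 + U(27, 116)) + V = (16758 + (-28 - 1*27)) + 31243 = (16758 + (-28 - 27)) + 31243 = (16758 - 55) + 31243 = 16703 + 31243 = 47946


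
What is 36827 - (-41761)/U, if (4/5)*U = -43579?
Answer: 8024252121/217895 ≈ 36826.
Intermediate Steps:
U = -217895/4 (U = (5/4)*(-43579) = -217895/4 ≈ -54474.)
36827 - (-41761)/U = 36827 - (-41761)/(-217895/4) = 36827 - (-41761)*(-4)/217895 = 36827 - 1*167044/217895 = 36827 - 167044/217895 = 8024252121/217895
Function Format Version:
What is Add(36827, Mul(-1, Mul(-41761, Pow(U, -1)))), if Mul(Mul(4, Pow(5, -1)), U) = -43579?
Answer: Rational(8024252121, 217895) ≈ 36826.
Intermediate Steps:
U = Rational(-217895, 4) (U = Mul(Rational(5, 4), -43579) = Rational(-217895, 4) ≈ -54474.)
Add(36827, Mul(-1, Mul(-41761, Pow(U, -1)))) = Add(36827, Mul(-1, Mul(-41761, Pow(Rational(-217895, 4), -1)))) = Add(36827, Mul(-1, Mul(-41761, Rational(-4, 217895)))) = Add(36827, Mul(-1, Rational(167044, 217895))) = Add(36827, Rational(-167044, 217895)) = Rational(8024252121, 217895)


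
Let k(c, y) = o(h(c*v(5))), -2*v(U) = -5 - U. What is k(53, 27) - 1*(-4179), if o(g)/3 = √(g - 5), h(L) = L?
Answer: 4179 + 6*√65 ≈ 4227.4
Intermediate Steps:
v(U) = 5/2 + U/2 (v(U) = -(-5 - U)/2 = 5/2 + U/2)
o(g) = 3*√(-5 + g) (o(g) = 3*√(g - 5) = 3*√(-5 + g))
k(c, y) = 3*√(-5 + 5*c) (k(c, y) = 3*√(-5 + c*(5/2 + (½)*5)) = 3*√(-5 + c*(5/2 + 5/2)) = 3*√(-5 + c*5) = 3*√(-5 + 5*c))
k(53, 27) - 1*(-4179) = 3*√(-5 + 5*53) - 1*(-4179) = 3*√(-5 + 265) + 4179 = 3*√260 + 4179 = 3*(2*√65) + 4179 = 6*√65 + 4179 = 4179 + 6*√65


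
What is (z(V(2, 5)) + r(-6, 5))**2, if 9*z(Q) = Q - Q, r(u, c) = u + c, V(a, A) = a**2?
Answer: 1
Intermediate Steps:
r(u, c) = c + u
z(Q) = 0 (z(Q) = (Q - Q)/9 = (1/9)*0 = 0)
(z(V(2, 5)) + r(-6, 5))**2 = (0 + (5 - 6))**2 = (0 - 1)**2 = (-1)**2 = 1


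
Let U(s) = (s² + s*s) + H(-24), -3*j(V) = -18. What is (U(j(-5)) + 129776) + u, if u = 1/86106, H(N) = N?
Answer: 11178625345/86106 ≈ 1.2982e+5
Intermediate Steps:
j(V) = 6 (j(V) = -⅓*(-18) = 6)
U(s) = -24 + 2*s² (U(s) = (s² + s*s) - 24 = (s² + s²) - 24 = 2*s² - 24 = -24 + 2*s²)
u = 1/86106 ≈ 1.1614e-5
(U(j(-5)) + 129776) + u = ((-24 + 2*6²) + 129776) + 1/86106 = ((-24 + 2*36) + 129776) + 1/86106 = ((-24 + 72) + 129776) + 1/86106 = (48 + 129776) + 1/86106 = 129824 + 1/86106 = 11178625345/86106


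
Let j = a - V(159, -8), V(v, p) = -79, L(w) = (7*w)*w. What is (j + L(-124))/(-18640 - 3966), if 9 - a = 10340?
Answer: -48690/11303 ≈ -4.3077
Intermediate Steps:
a = -10331 (a = 9 - 1*10340 = 9 - 10340 = -10331)
L(w) = 7*w²
j = -10252 (j = -10331 - 1*(-79) = -10331 + 79 = -10252)
(j + L(-124))/(-18640 - 3966) = (-10252 + 7*(-124)²)/(-18640 - 3966) = (-10252 + 7*15376)/(-22606) = (-10252 + 107632)*(-1/22606) = 97380*(-1/22606) = -48690/11303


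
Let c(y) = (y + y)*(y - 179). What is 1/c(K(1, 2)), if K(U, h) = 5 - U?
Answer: -1/1400 ≈ -0.00071429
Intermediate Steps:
c(y) = 2*y*(-179 + y) (c(y) = (2*y)*(-179 + y) = 2*y*(-179 + y))
1/c(K(1, 2)) = 1/(2*(5 - 1*1)*(-179 + (5 - 1*1))) = 1/(2*(5 - 1)*(-179 + (5 - 1))) = 1/(2*4*(-179 + 4)) = 1/(2*4*(-175)) = 1/(-1400) = -1/1400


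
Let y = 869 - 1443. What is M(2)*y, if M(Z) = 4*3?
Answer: -6888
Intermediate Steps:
M(Z) = 12
y = -574
M(2)*y = 12*(-574) = -6888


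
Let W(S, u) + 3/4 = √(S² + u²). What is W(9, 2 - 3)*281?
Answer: -843/4 + 281*√82 ≈ 2333.8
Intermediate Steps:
W(S, u) = -¾ + √(S² + u²)
W(9, 2 - 3)*281 = (-¾ + √(9² + (2 - 3)²))*281 = (-¾ + √(81 + (-1)²))*281 = (-¾ + √(81 + 1))*281 = (-¾ + √82)*281 = -843/4 + 281*√82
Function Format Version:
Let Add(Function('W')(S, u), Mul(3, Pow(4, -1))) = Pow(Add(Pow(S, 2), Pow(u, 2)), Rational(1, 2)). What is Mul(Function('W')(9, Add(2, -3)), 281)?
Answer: Add(Rational(-843, 4), Mul(281, Pow(82, Rational(1, 2)))) ≈ 2333.8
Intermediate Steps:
Function('W')(S, u) = Add(Rational(-3, 4), Pow(Add(Pow(S, 2), Pow(u, 2)), Rational(1, 2)))
Mul(Function('W')(9, Add(2, -3)), 281) = Mul(Add(Rational(-3, 4), Pow(Add(Pow(9, 2), Pow(Add(2, -3), 2)), Rational(1, 2))), 281) = Mul(Add(Rational(-3, 4), Pow(Add(81, Pow(-1, 2)), Rational(1, 2))), 281) = Mul(Add(Rational(-3, 4), Pow(Add(81, 1), Rational(1, 2))), 281) = Mul(Add(Rational(-3, 4), Pow(82, Rational(1, 2))), 281) = Add(Rational(-843, 4), Mul(281, Pow(82, Rational(1, 2))))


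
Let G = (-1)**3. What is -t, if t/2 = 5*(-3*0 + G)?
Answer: 10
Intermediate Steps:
G = -1
t = -10 (t = 2*(5*(-3*0 - 1)) = 2*(5*(0 - 1)) = 2*(5*(-1)) = 2*(-5) = -10)
-t = -1*(-10) = 10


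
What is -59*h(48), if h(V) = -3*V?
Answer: 8496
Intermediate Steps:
-59*h(48) = -(-177)*48 = -59*(-144) = 8496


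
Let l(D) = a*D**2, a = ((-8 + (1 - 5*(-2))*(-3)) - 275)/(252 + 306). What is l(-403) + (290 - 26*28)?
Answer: -831704/9 ≈ -92412.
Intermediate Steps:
a = -158/279 (a = ((-8 + (1 + 10)*(-3)) - 275)/558 = ((-8 + 11*(-3)) - 275)*(1/558) = ((-8 - 33) - 275)*(1/558) = (-41 - 275)*(1/558) = -316*1/558 = -158/279 ≈ -0.56631)
l(D) = -158*D**2/279
l(-403) + (290 - 26*28) = -158/279*(-403)**2 + (290 - 26*28) = -158/279*162409 + (290 - 728) = -827762/9 - 438 = -831704/9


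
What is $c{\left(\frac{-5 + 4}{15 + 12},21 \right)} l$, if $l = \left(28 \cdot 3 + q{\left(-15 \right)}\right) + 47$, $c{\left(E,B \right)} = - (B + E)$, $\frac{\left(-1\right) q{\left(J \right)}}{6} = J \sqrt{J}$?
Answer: $- \frac{74146}{27} - \frac{5660 i \sqrt{15}}{3} \approx -2746.1 - 7307.0 i$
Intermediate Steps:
$q{\left(J \right)} = - 6 J^{\frac{3}{2}}$ ($q{\left(J \right)} = - 6 J \sqrt{J} = - 6 J^{\frac{3}{2}}$)
$c{\left(E,B \right)} = - B - E$
$l = 131 + 90 i \sqrt{15}$ ($l = \left(28 \cdot 3 - 6 \left(-15\right)^{\frac{3}{2}}\right) + 47 = \left(84 - 6 \left(- 15 i \sqrt{15}\right)\right) + 47 = \left(84 + 90 i \sqrt{15}\right) + 47 = 131 + 90 i \sqrt{15} \approx 131.0 + 348.57 i$)
$c{\left(\frac{-5 + 4}{15 + 12},21 \right)} l = \left(\left(-1\right) 21 - \frac{-5 + 4}{15 + 12}\right) \left(131 + 90 i \sqrt{15}\right) = \left(-21 - - \frac{1}{27}\right) \left(131 + 90 i \sqrt{15}\right) = \left(-21 + \frac{1}{27}\right) \left(131 + 90 i \sqrt{15}\right) = - \frac{566 \left(131 + 90 i \sqrt{15}\right)}{27} = - \frac{74146}{27} - \frac{5660 i \sqrt{15}}{3}$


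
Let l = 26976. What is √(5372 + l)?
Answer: 2*√8087 ≈ 179.86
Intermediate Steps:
√(5372 + l) = √(5372 + 26976) = √32348 = 2*√8087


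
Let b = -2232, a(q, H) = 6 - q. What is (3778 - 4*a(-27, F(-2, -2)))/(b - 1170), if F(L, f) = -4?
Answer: -1823/1701 ≈ -1.0717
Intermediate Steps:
(3778 - 4*a(-27, F(-2, -2)))/(b - 1170) = (3778 - 4*(6 - 1*(-27)))/(-2232 - 1170) = (3778 - 4*(6 + 27))/(-3402) = (3778 - 4*33)*(-1/3402) = (3778 - 132)*(-1/3402) = 3646*(-1/3402) = -1823/1701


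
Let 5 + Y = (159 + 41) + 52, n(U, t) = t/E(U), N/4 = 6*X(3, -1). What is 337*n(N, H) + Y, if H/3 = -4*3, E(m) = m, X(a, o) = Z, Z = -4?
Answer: 2987/8 ≈ 373.38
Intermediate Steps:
X(a, o) = -4
N = -96 (N = 4*(6*(-4)) = 4*(-24) = -96)
H = -36 (H = 3*(-4*3) = 3*(-12) = -36)
n(U, t) = t/U
Y = 247 (Y = -5 + ((159 + 41) + 52) = -5 + (200 + 52) = -5 + 252 = 247)
337*n(N, H) + Y = 337*(-36/(-96)) + 247 = 337*(-36*(-1/96)) + 247 = 337*(3/8) + 247 = 1011/8 + 247 = 2987/8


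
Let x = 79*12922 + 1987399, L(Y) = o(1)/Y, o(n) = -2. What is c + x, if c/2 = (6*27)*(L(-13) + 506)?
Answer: 41239001/13 ≈ 3.1722e+6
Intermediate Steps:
L(Y) = -2/Y
c = 2131920/13 (c = 2*((6*27)*(-2/(-13) + 506)) = 2*(162*(-2*(-1/13) + 506)) = 2*(162*(2/13 + 506)) = 2*(162*(6580/13)) = 2*(1065960/13) = 2131920/13 ≈ 1.6399e+5)
x = 3008237 (x = 1020838 + 1987399 = 3008237)
c + x = 2131920/13 + 3008237 = 41239001/13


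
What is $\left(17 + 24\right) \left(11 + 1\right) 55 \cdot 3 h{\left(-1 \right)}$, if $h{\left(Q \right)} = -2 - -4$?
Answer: $162360$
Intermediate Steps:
$h{\left(Q \right)} = 2$ ($h{\left(Q \right)} = -2 + 4 = 2$)
$\left(17 + 24\right) \left(11 + 1\right) 55 \cdot 3 h{\left(-1 \right)} = \left(17 + 24\right) \left(11 + 1\right) 55 \cdot 3 \cdot 2 = 41 \cdot 12 \cdot 55 \cdot 6 = 492 \cdot 55 \cdot 6 = 27060 \cdot 6 = 162360$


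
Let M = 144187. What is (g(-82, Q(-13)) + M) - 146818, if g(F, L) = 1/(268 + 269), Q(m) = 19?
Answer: -1412846/537 ≈ -2631.0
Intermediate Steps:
g(F, L) = 1/537
(g(-82, Q(-13)) + M) - 146818 = (1/537 + 144187) - 146818 = 77428420/537 - 146818 = -1412846/537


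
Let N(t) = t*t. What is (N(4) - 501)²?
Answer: 235225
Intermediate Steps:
N(t) = t²
(N(4) - 501)² = (4² - 501)² = (16 - 501)² = (-485)² = 235225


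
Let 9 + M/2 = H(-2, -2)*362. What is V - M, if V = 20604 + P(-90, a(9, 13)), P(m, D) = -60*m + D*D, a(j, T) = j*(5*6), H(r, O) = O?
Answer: 100370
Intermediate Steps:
a(j, T) = 30*j (a(j, T) = j*30 = 30*j)
P(m, D) = D² - 60*m (P(m, D) = -60*m + D² = D² - 60*m)
M = -1466 (M = -18 + 2*(-2*362) = -18 + 2*(-724) = -18 - 1448 = -1466)
V = 98904 (V = 20604 + ((30*9)² - 60*(-90)) = 20604 + (270² + 5400) = 20604 + (72900 + 5400) = 20604 + 78300 = 98904)
V - M = 98904 - 1*(-1466) = 98904 + 1466 = 100370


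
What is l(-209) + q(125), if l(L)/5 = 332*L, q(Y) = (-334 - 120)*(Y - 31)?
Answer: -389616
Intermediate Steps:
q(Y) = 14074 - 454*Y (q(Y) = -454*(-31 + Y) = 14074 - 454*Y)
l(L) = 1660*L (l(L) = 5*(332*L) = 1660*L)
l(-209) + q(125) = 1660*(-209) + (14074 - 454*125) = -346940 + (14074 - 56750) = -346940 - 42676 = -389616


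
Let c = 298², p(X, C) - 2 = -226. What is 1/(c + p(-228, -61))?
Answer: 1/88580 ≈ 1.1289e-5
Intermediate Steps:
p(X, C) = -224 (p(X, C) = 2 - 226 = -224)
c = 88804
1/(c + p(-228, -61)) = 1/(88804 - 224) = 1/88580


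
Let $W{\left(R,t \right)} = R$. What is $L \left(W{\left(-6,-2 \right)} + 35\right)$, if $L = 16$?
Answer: $464$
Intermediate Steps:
$L \left(W{\left(-6,-2 \right)} + 35\right) = 16 \left(-6 + 35\right) = 16 \cdot 29 = 464$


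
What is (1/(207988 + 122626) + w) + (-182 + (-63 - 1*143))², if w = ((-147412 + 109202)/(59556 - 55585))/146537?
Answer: 28962221738575870319/192383766544178 ≈ 1.5054e+5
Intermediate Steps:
w = -38210/581898427 (w = -38210/3971*(1/146537) = -38210*1/3971*(1/146537) = -38210/3971*1/146537 = -38210/581898427 ≈ -6.5664e-5)
(1/(207988 + 122626) + w) + (-182 + (-63 - 1*143))² = (1/(207988 + 122626) - 38210/581898427) + (-182 + (-63 - 1*143))² = (1/330614 - 38210/581898427) + (-182 + (-63 - 143))² = (1/330614 - 38210/581898427) + (-182 - 206)² = -12050862513/192383766544178 + (-388)² = -12050862513/192383766544178 + 150544 = 28962221738575870319/192383766544178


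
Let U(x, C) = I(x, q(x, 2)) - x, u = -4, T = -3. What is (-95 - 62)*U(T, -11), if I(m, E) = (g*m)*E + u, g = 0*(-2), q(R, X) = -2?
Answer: 157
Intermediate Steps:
g = 0
I(m, E) = -4 (I(m, E) = (0*m)*E - 4 = 0*E - 4 = 0 - 4 = -4)
U(x, C) = -4 - x
(-95 - 62)*U(T, -11) = (-95 - 62)*(-4 - 1*(-3)) = -157*(-4 + 3) = -157*(-1) = 157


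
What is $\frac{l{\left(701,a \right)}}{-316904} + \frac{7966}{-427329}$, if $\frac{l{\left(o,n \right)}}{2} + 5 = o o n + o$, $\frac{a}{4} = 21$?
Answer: $- \frac{90003627937}{345464973} \approx -260.53$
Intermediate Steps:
$a = 84$ ($a = 4 \cdot 21 = 84$)
$l{\left(o,n \right)} = -10 + 2 o + 2 n o^{2}$ ($l{\left(o,n \right)} = -10 + 2 \left(o o n + o\right) = -10 + 2 \left(o^{2} n + o\right) = -10 + 2 \left(n o^{2} + o\right) = -10 + 2 \left(o + n o^{2}\right) = -10 + \left(2 o + 2 n o^{2}\right) = -10 + 2 o + 2 n o^{2}$)
$\frac{l{\left(701,a \right)}}{-316904} + \frac{7966}{-427329} = \frac{-10 + 2 \cdot 701 + 2 \cdot 84 \cdot 701^{2}}{-316904} + \frac{7966}{-427329} = \left(-10 + 1402 + 2 \cdot 84 \cdot 491401\right) \left(- \frac{1}{316904}\right) + 7966 \left(- \frac{1}{427329}\right) = \left(-10 + 1402 + 82555368\right) \left(- \frac{1}{316904}\right) - \frac{1138}{61047} = 82556760 \left(- \frac{1}{316904}\right) - \frac{1138}{61047} = - \frac{10319595}{39613} - \frac{1138}{61047} = - \frac{90003627937}{345464973}$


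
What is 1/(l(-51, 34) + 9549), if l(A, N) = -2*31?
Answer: 1/9487 ≈ 0.00010541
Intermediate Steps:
l(A, N) = -62
1/(l(-51, 34) + 9549) = 1/(-62 + 9549) = 1/9487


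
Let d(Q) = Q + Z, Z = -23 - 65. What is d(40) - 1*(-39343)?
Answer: 39295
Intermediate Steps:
Z = -88
d(Q) = -88 + Q (d(Q) = Q - 88 = -88 + Q)
d(40) - 1*(-39343) = (-88 + 40) - 1*(-39343) = -48 + 39343 = 39295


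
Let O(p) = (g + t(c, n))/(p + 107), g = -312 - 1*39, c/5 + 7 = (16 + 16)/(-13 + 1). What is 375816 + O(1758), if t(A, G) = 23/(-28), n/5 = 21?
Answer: 19625101669/52220 ≈ 3.7582e+5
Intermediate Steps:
c = -145/3 (c = -35 + 5*((16 + 16)/(-13 + 1)) = -35 + 5*(32/(-12)) = -35 + 5*(32*(-1/12)) = -35 + 5*(-8/3) = -35 - 40/3 = -145/3 ≈ -48.333)
n = 105 (n = 5*21 = 105)
t(A, G) = -23/28 (t(A, G) = 23*(-1/28) = -23/28)
g = -351 (g = -312 - 39 = -351)
O(p) = -9851/(28*(107 + p)) (O(p) = (-351 - 23/28)/(p + 107) = -9851/(28*(107 + p)))
375816 + O(1758) = 375816 - 9851/(2996 + 28*1758) = 375816 - 9851/(2996 + 49224) = 375816 - 9851/52220 = 19625101669/52220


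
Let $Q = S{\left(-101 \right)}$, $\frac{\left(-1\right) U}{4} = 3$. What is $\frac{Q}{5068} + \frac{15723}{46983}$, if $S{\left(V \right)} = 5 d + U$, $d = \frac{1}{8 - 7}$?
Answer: $\frac{3778823}{11338564} \approx 0.33327$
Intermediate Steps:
$d = 1$ ($d = 1^{-1} = 1$)
$U = -12$ ($U = \left(-4\right) 3 = -12$)
$S{\left(V \right)} = -7$ ($S{\left(V \right)} = 5 \cdot 1 - 12 = 5 - 12 = -7$)
$Q = -7$
$\frac{Q}{5068} + \frac{15723}{46983} = - \frac{7}{5068} + \frac{15723}{46983} = \left(-7\right) \frac{1}{5068} + 15723 \cdot \frac{1}{46983} = - \frac{1}{724} + \frac{5241}{15661} = \frac{3778823}{11338564}$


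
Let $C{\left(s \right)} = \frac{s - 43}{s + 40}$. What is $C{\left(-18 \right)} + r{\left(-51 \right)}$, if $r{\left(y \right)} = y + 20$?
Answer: $- \frac{743}{22} \approx -33.773$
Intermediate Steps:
$C{\left(s \right)} = \frac{-43 + s}{40 + s}$
$r{\left(y \right)} = 20 + y$
$C{\left(-18 \right)} + r{\left(-51 \right)} = \frac{-43 - 18}{40 - 18} + \left(20 - 51\right) = \frac{1}{22} \left(-61\right) - 31 = - \frac{61}{22} - 31 = - \frac{743}{22}$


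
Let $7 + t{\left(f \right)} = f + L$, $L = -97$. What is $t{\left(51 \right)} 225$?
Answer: $-11925$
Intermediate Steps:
$t{\left(f \right)} = -104 + f$ ($t{\left(f \right)} = -7 + \left(f - 97\right) = -7 + \left(-97 + f\right) = -104 + f$)
$t{\left(51 \right)} 225 = \left(-104 + 51\right) 225 = \left(-53\right) 225 = -11925$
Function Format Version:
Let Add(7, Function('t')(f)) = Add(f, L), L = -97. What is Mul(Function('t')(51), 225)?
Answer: -11925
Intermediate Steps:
Function('t')(f) = Add(-104, f) (Function('t')(f) = Add(-7, Add(f, -97)) = Add(-7, Add(-97, f)) = Add(-104, f))
Mul(Function('t')(51), 225) = Mul(Add(-104, 51), 225) = Mul(-53, 225) = -11925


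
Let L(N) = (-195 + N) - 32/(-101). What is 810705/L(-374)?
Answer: -81881205/57437 ≈ -1425.6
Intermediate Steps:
L(N) = -19663/101 + N (L(N) = (-195 + N) - 32*(-1/101) = (-195 + N) + 32/101 = -19663/101 + N)
810705/L(-374) = 810705/(-19663/101 - 374) = 810705/(-57437/101) = 810705*(-101/57437) = -81881205/57437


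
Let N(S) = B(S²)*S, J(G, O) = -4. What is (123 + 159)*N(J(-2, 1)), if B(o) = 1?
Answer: -1128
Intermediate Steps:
N(S) = S (N(S) = 1*S = S)
(123 + 159)*N(J(-2, 1)) = (123 + 159)*(-4) = 282*(-4) = -1128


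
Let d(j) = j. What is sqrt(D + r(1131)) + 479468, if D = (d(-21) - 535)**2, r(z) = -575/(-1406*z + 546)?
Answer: 479468 + sqrt(7811728636852686)/158964 ≈ 4.8002e+5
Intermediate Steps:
r(z) = -575/(546 - 1406*z)
D = 309136 (D = (-21 - 535)**2 = (-556)**2 = 309136)
sqrt(D + r(1131)) + 479468 = sqrt(309136 + 575/(2*(-273 + 703*1131))) + 479468 = sqrt(309136 + 575/(2*(-273 + 795093))) + 479468 = sqrt(309136 + (575/2)/794820) + 479468 = sqrt(309136 + (575/2)*(1/794820)) + 479468 = sqrt(309136 + 115/317928) + 479468 = sqrt(98282990323/317928) + 479468 = sqrt(7811728636852686)/158964 + 479468 = 479468 + sqrt(7811728636852686)/158964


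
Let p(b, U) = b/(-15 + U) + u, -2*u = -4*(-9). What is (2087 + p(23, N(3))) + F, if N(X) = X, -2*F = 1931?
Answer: 13219/12 ≈ 1101.6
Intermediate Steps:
F = -1931/2 (F = -1/2*1931 = -1931/2 ≈ -965.50)
u = -18 (u = -(-2)*(-9) = -1/2*36 = -18)
p(b, U) = -18 + b/(-15 + U) (p(b, U) = b/(-15 + U) - 18 = -18 + b/(-15 + U))
(2087 + p(23, N(3))) + F = (2087 + (270 + 23 - 18*3)/(-15 + 3)) - 1931/2 = (2087 + (270 + 23 - 54)/(-12)) - 1931/2 = (2087 - 1/12*239) - 1931/2 = (2087 - 239/12) - 1931/2 = 24805/12 - 1931/2 = 13219/12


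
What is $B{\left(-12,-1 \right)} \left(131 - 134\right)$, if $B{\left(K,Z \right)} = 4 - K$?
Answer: $-48$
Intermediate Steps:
$B{\left(-12,-1 \right)} \left(131 - 134\right) = \left(4 - -12\right) \left(131 - 134\right) = \left(4 + 12\right) \left(-3\right) = 16 \left(-3\right) = -48$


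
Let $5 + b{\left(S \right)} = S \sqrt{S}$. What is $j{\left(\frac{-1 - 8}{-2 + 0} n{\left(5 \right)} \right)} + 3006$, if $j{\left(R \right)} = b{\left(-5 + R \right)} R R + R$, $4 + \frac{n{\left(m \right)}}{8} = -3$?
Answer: $-314766 - 16320528 i \sqrt{257} \approx -3.1477 \cdot 10^{5} - 2.6164 \cdot 10^{8} i$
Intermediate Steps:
$n{\left(m \right)} = -56$ ($n{\left(m \right)} = -32 + 8 \left(-3\right) = -32 - 24 = -56$)
$b{\left(S \right)} = -5 + S^{\frac{3}{2}}$ ($b{\left(S \right)} = -5 + S \sqrt{S} = -5 + S^{\frac{3}{2}}$)
$j{\left(R \right)} = R + R^{2} \left(-5 + \left(-5 + R\right)^{\frac{3}{2}}\right)$ ($j{\left(R \right)} = \left(-5 + \left(-5 + R\right)^{\frac{3}{2}}\right) R R + R = R \left(-5 + \left(-5 + R\right)^{\frac{3}{2}}\right) R + R = R^{2} \left(-5 + \left(-5 + R\right)^{\frac{3}{2}}\right) + R = R + R^{2} \left(-5 + \left(-5 + R\right)^{\frac{3}{2}}\right)$)
$j{\left(\frac{-1 - 8}{-2 + 0} n{\left(5 \right)} \right)} + 3006 = \frac{-1 - 8}{-2 + 0} \left(-56\right) \left(1 + \frac{-1 - 8}{-2 + 0} \left(-56\right) \left(-5 + \left(-5 + \frac{-1 - 8}{-2 + 0} \left(-56\right)\right)^{\frac{3}{2}}\right)\right) + 3006 = - \frac{9}{-2} \left(-56\right) \left(1 + - \frac{9}{-2} \left(-56\right) \left(-5 + \left(-5 + - \frac{9}{-2} \left(-56\right)\right)^{\frac{3}{2}}\right)\right) + 3006 = \left(-9\right) \left(- \frac{1}{2}\right) \left(-56\right) \left(1 + \left(-9\right) \left(- \frac{1}{2}\right) \left(-56\right) \left(-5 + \left(-5 + \left(-9\right) \left(- \frac{1}{2}\right) \left(-56\right)\right)^{\frac{3}{2}}\right)\right) + 3006 = \frac{9}{2} \left(-56\right) \left(1 + \frac{9}{2} \left(-56\right) \left(-5 + \left(-5 + \frac{9}{2} \left(-56\right)\right)^{\frac{3}{2}}\right)\right) + 3006 = - 252 \left(1 - 252 \left(-5 + \left(-5 - 252\right)^{\frac{3}{2}}\right)\right) + 3006 = - 252 \left(1 - 252 \left(-5 + \left(-257\right)^{\frac{3}{2}}\right)\right) + 3006 = - 252 \left(1 - 252 \left(-5 - 257 i \sqrt{257}\right)\right) + 3006 = - 252 \left(1 + \left(1260 + 64764 i \sqrt{257}\right)\right) + 3006 = - 252 \left(1261 + 64764 i \sqrt{257}\right) + 3006 = \left(-317772 - 16320528 i \sqrt{257}\right) + 3006 = -314766 - 16320528 i \sqrt{257}$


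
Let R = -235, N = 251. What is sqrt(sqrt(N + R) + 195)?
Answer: sqrt(199) ≈ 14.107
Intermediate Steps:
sqrt(sqrt(N + R) + 195) = sqrt(sqrt(251 - 235) + 195) = sqrt(sqrt(16) + 195) = sqrt(4 + 195) = sqrt(199)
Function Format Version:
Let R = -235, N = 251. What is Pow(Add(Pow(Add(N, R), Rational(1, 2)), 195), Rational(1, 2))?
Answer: Pow(199, Rational(1, 2)) ≈ 14.107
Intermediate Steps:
Pow(Add(Pow(Add(N, R), Rational(1, 2)), 195), Rational(1, 2)) = Pow(Add(Pow(Add(251, -235), Rational(1, 2)), 195), Rational(1, 2)) = Pow(Add(Pow(16, Rational(1, 2)), 195), Rational(1, 2)) = Pow(Add(4, 195), Rational(1, 2)) = Pow(199, Rational(1, 2))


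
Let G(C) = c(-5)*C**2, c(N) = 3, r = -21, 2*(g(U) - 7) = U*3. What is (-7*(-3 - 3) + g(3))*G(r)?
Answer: 141561/2 ≈ 70781.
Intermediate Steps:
g(U) = 7 + 3*U/2 (g(U) = 7 + (U*3)/2 = 7 + (3*U)/2 = 7 + 3*U/2)
G(C) = 3*C**2
(-7*(-3 - 3) + g(3))*G(r) = (-7*(-3 - 3) + (7 + (3/2)*3))*(3*(-21)**2) = (-7*(-6) + (7 + 9/2))*(3*441) = (42 + 23/2)*1323 = (107/2)*1323 = 141561/2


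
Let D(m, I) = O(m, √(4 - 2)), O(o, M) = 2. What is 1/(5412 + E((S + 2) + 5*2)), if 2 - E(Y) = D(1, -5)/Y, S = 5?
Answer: 17/92036 ≈ 0.00018471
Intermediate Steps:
D(m, I) = 2
E(Y) = 2 - 2/Y
1/(5412 + E((S + 2) + 5*2)) = 1/(5412 + (2 - 2/((5 + 2) + 5*2))) = 1/(5412 + (2 - 2/(7 + 10))) = 1/(5412 + (2 - 2/17)) = 1/(5412 + 32/17) = 1/(92036/17) = 17/92036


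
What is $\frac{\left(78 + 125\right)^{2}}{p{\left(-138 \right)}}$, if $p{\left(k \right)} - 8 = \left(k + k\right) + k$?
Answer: $- \frac{203}{2} \approx -101.5$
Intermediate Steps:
$p{\left(k \right)} = 8 + 3 k$ ($p{\left(k \right)} = 8 + \left(\left(k + k\right) + k\right) = 8 + \left(2 k + k\right) = 8 + 3 k$)
$\frac{\left(78 + 125\right)^{2}}{p{\left(-138 \right)}} = \frac{\left(78 + 125\right)^{2}}{8 + 3 \left(-138\right)} = \frac{203^{2}}{8 - 414} = \frac{41209}{-406} = 41209 \left(- \frac{1}{406}\right) = - \frac{203}{2}$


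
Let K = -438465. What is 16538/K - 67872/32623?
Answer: -299990254/141624195 ≈ -2.1182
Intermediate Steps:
16538/K - 67872/32623 = 16538/(-438465) - 67872/32623 = 16538*(-1/438465) - 67872*1/32623 = -16538/438465 - 672/323 = -299990254/141624195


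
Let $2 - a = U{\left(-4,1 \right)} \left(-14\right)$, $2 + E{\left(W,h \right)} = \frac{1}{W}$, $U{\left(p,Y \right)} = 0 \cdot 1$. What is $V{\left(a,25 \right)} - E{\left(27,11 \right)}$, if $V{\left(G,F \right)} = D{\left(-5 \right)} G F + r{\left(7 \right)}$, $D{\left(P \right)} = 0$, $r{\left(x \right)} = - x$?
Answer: $- \frac{136}{27} \approx -5.037$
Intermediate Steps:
$U{\left(p,Y \right)} = 0$
$E{\left(W,h \right)} = -2 + \frac{1}{W}$
$a = 2$ ($a = 2 - 0 \left(-14\right) = 2 - 0 = 2 + 0 = 2$)
$V{\left(G,F \right)} = -7$ ($V{\left(G,F \right)} = 0 G F - 7 = 0 F - 7 = 0 - 7 = -7$)
$V{\left(a,25 \right)} - E{\left(27,11 \right)} = -7 - \left(-2 + \frac{1}{27}\right) = -7 - - \frac{53}{27} = -7 + \frac{53}{27} = - \frac{136}{27}$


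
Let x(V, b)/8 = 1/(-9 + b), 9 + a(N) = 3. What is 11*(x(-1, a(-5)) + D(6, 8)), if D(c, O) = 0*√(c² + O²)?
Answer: -88/15 ≈ -5.8667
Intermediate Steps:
a(N) = -6 (a(N) = -9 + 3 = -6)
D(c, O) = 0 (D(c, O) = 0*√(O² + c²) = 0)
x(V, b) = 8/(-9 + b)
11*(x(-1, a(-5)) + D(6, 8)) = 11*(8/(-9 - 6) + 0) = 11*(8/(-15) + 0) = 11*(8*(-1/15) + 0) = 11*(-8/15 + 0) = 11*(-8/15) = -88/15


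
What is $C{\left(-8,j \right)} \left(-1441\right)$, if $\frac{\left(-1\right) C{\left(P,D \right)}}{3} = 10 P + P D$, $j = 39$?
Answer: $-1694616$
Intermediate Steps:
$C{\left(P,D \right)} = - 30 P - 3 D P$ ($C{\left(P,D \right)} = - 3 \left(10 P + P D\right) = - 3 \left(10 P + D P\right) = - 30 P - 3 D P$)
$C{\left(-8,j \right)} \left(-1441\right) = \left(-3\right) \left(-8\right) \left(10 + 39\right) \left(-1441\right) = \left(-3\right) \left(-8\right) 49 \left(-1441\right) = 1176 \left(-1441\right) = -1694616$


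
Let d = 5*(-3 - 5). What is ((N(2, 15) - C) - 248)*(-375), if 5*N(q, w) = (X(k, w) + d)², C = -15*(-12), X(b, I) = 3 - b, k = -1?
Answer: 63300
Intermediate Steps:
d = -40 (d = 5*(-8) = -40)
C = 180
N(q, w) = 1296/5 (N(q, w) = ((3 - 1*(-1)) - 40)²/5 = ((3 + 1) - 40)²/5 = (4 - 40)²/5 = (⅕)*(-36)² = (⅕)*1296 = 1296/5)
((N(2, 15) - C) - 248)*(-375) = ((1296/5 - 1*180) - 248)*(-375) = ((1296/5 - 180) - 248)*(-375) = (396/5 - 248)*(-375) = -844/5*(-375) = 63300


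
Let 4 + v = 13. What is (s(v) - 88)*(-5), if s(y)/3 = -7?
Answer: 545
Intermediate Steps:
v = 9 (v = -4 + 13 = 9)
s(y) = -21 (s(y) = 3*(-7) = -21)
(s(v) - 88)*(-5) = (-21 - 88)*(-5) = -109*(-5) = 545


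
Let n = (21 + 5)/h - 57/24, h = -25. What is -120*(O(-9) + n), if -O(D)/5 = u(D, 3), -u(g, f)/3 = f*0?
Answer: 2049/5 ≈ 409.80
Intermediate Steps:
u(g, f) = 0 (u(g, f) = -3*f*0 = -3*0 = 0)
O(D) = 0 (O(D) = -5*0 = 0)
n = -683/200 (n = (21 + 5)/(-25) - 57/24 = 26*(-1/25) - 57*1/24 = -26/25 - 19/8 = -683/200 ≈ -3.4150)
-120*(O(-9) + n) = -120*(0 - 683/200) = -120*(-683/200) = 2049/5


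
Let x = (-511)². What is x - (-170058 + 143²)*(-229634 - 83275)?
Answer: -46813741460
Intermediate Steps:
x = 261121
x - (-170058 + 143²)*(-229634 - 83275) = 261121 - (-170058 + 143²)*(-229634 - 83275) = 261121 - (-170058 + 20449)*(-312909) = 261121 - (-149609)*(-312909) = 261121 - 1*46814002581 = 261121 - 46814002581 = -46813741460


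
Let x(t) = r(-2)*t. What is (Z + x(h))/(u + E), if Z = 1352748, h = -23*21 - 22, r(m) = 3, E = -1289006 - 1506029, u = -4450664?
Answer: -450411/2415233 ≈ -0.18649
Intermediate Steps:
E = -2795035
h = -505 (h = -483 - 22 = -505)
x(t) = 3*t
(Z + x(h))/(u + E) = (1352748 + 3*(-505))/(-4450664 - 2795035) = (1352748 - 1515)/(-7245699) = 1351233*(-1/7245699) = -450411/2415233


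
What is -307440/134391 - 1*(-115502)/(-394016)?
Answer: -22776451387/8825367376 ≈ -2.5808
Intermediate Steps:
-307440/134391 - 1*(-115502)/(-394016) = -307440*1/134391 + 115502*(-1/394016) = -102480/44797 - 57751/197008 = -22776451387/8825367376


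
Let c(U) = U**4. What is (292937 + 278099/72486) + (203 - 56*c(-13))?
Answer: -94686444037/72486 ≈ -1.3063e+6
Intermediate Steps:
(292937 + 278099/72486) + (203 - 56*c(-13)) = (292937 + 278099/72486) + (203 - 56*(-13)**4) = (292937 + 278099*(1/72486)) + (203 - 56*28561) = (292937 + 278099/72486) + (203 - 1599416) = 21234109481/72486 - 1599213 = -94686444037/72486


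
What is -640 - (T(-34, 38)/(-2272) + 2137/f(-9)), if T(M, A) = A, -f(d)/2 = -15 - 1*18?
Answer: -25205509/37488 ≈ -672.36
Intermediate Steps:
f(d) = 66 (f(d) = -2*(-15 - 1*18) = -2*(-15 - 18) = -2*(-33) = 66)
-640 - (T(-34, 38)/(-2272) + 2137/f(-9)) = -640 - (38/(-2272) + 2137/66) = -640 - (38*(-1/2272) + 2137*(1/66)) = -640 - (-19/1136 + 2137/66) = -640 - 1*1213189/37488 = -640 - 1213189/37488 = -25205509/37488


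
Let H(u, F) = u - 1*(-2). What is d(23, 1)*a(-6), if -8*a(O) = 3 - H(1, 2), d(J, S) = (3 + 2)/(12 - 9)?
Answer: 0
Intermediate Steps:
d(J, S) = 5/3
H(u, F) = 2 + u (H(u, F) = u + 2 = 2 + u)
a(O) = 0 (a(O) = -(3 - (2 + 1))/8 = -(3 - 1*3)/8 = -(3 - 3)/8 = -⅛*0 = 0)
d(23, 1)*a(-6) = (5/3)*0 = 0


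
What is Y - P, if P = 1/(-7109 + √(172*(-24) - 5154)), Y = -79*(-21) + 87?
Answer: 88255353707/50547163 + I*√9282/50547163 ≈ 1746.0 + 1.906e-6*I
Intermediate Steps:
Y = 1746 (Y = 1659 + 87 = 1746)
P = 1/(-7109 + I*√9282) (P = 1/(-7109 + √(-4128 - 5154)) = 1/(-7109 + √(-9282)) = 1/(-7109 + I*√9282) ≈ -0.00014064 - 1.906e-6*I)
Y - P = 1746 - (-7109/50547163 - I*√9282/50547163) = 1746 + (7109/50547163 + I*√9282/50547163) = 88255353707/50547163 + I*√9282/50547163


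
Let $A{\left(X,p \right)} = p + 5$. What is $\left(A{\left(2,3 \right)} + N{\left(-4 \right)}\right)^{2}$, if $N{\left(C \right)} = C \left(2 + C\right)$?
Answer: $256$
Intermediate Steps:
$A{\left(X,p \right)} = 5 + p$
$\left(A{\left(2,3 \right)} + N{\left(-4 \right)}\right)^{2} = \left(\left(5 + 3\right) - 4 \left(2 - 4\right)\right)^{2} = \left(8 - -8\right)^{2} = \left(8 + 8\right)^{2} = 16^{2} = 256$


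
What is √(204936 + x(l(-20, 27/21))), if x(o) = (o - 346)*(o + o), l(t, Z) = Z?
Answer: √9998430/7 ≈ 451.72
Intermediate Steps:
x(o) = 2*o*(-346 + o) (x(o) = (-346 + o)*(2*o) = 2*o*(-346 + o))
√(204936 + x(l(-20, 27/21))) = √(204936 + 2*(27/21)*(-346 + 27/21)) = √(204936 + 2*(27*(1/21))*(-346 + 27*(1/21))) = √(204936 + 2*(9/7)*(-346 + 9/7)) = √(204936 + 2*(9/7)*(-2413/7)) = √(204936 - 43434/49) = √(9998430/49) = √9998430/7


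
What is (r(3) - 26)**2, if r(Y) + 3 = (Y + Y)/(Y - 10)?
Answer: 43681/49 ≈ 891.45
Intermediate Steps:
r(Y) = -3 + 2*Y/(-10 + Y) (r(Y) = -3 + (Y + Y)/(Y - 10) = -3 + (2*Y)/(-10 + Y) = -3 + 2*Y/(-10 + Y))
(r(3) - 26)**2 = ((30 - 1*3)/(-10 + 3) - 26)**2 = ((30 - 3)/(-7) - 26)**2 = (-1/7*27 - 26)**2 = (-27/7 - 26)**2 = (-209/7)**2 = 43681/49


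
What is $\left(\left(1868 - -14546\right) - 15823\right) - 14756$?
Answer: $-14165$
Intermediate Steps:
$\left(\left(1868 - -14546\right) - 15823\right) - 14756 = \left(\left(1868 + 14546\right) - 15823\right) - 14756 = \left(16414 - 15823\right) - 14756 = 591 - 14756 = -14165$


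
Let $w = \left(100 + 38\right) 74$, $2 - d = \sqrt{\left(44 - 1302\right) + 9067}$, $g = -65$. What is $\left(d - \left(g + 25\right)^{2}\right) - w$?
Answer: $-11810 - \sqrt{7809} \approx -11898.0$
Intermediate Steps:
$d = 2 - \sqrt{7809}$ ($d = 2 - \sqrt{\left(44 - 1302\right) + 9067} = 2 - \sqrt{-1258 + 9067} = 2 - \sqrt{7809} \approx -86.369$)
$w = 10212$ ($w = 138 \cdot 74 = 10212$)
$\left(d - \left(g + 25\right)^{2}\right) - w = \left(\left(2 - \sqrt{7809}\right) - \left(-65 + 25\right)^{2}\right) - 10212 = \left(\left(2 - \sqrt{7809}\right) - \left(-40\right)^{2}\right) - 10212 = \left(\left(2 - \sqrt{7809}\right) - 1600\right) - 10212 = \left(-1598 - \sqrt{7809}\right) - 10212 = -11810 - \sqrt{7809}$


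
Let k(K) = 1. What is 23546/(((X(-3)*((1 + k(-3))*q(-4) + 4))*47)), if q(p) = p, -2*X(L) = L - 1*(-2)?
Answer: -11773/47 ≈ -250.49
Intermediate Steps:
X(L) = -1 - L/2 (X(L) = -(L - 1*(-2))/2 = -(L + 2)/2 = -(2 + L)/2 = -1 - L/2)
23546/(((X(-3)*((1 + k(-3))*q(-4) + 4))*47)) = 23546/((((-1 - 1/2*(-3))*((1 + 1)*(-4) + 4))*47)) = 23546/((((-1 + 3/2)*(2*(-4) + 4))*47)) = 23546/((((-8 + 4)/2)*47)) = 23546/((((1/2)*(-4))*47)) = 23546/((-2*47)) = 23546/(-94) = 23546*(-1/94) = -11773/47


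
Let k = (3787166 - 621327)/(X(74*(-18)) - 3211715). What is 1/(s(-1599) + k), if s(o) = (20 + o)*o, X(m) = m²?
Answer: 1437491/3629404298272 ≈ 3.9607e-7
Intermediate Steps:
s(o) = o*(20 + o)
k = -3165839/1437491 (k = (3787166 - 621327)/((74*(-18))² - 3211715) = 3165839/((-1332)² - 3211715) = 3165839/(1774224 - 3211715) = 3165839/(-1437491) = 3165839*(-1/1437491) = -3165839/1437491 ≈ -2.2023)
1/(s(-1599) + k) = 1/(-1599*(20 - 1599) - 3165839/1437491) = 1/(-1599*(-1579) - 3165839/1437491) = 1/(2524821 - 3165839/1437491) = 1/(3629404298272/1437491) = 1437491/3629404298272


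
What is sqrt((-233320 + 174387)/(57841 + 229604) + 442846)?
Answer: sqrt(36589969082362965)/287445 ≈ 665.47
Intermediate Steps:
sqrt((-233320 + 174387)/(57841 + 229604) + 442846) = sqrt(-58933/287445 + 442846) = sqrt(127293809537/287445) = sqrt(36589969082362965)/287445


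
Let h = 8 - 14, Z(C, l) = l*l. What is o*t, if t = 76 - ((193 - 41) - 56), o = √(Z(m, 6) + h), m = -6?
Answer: -20*√30 ≈ -109.54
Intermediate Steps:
Z(C, l) = l²
h = -6
o = √30 (o = √(6² - 6) = √(36 - 6) = √30 ≈ 5.4772)
t = -20 (t = 76 - (152 - 56) = 76 - 1*96 = 76 - 96 = -20)
o*t = √30*(-20) = -20*√30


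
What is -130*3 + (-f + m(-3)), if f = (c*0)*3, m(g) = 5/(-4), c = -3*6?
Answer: -1565/4 ≈ -391.25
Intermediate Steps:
c = -18
m(g) = -5/4 (m(g) = 5*(-¼) = -5/4)
f = 0 (f = -18*0*3 = 0*3 = 0)
-130*3 + (-f + m(-3)) = -130*3 + (-1*0 - 5/4) = -390 + (0 - 5/4) = -390 - 5/4 = -1565/4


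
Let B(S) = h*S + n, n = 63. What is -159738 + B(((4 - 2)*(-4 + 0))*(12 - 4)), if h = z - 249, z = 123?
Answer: -151611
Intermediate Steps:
h = -126 (h = 123 - 249 = -126)
B(S) = 63 - 126*S (B(S) = -126*S + 63 = 63 - 126*S)
-159738 + B(((4 - 2)*(-4 + 0))*(12 - 4)) = -159738 + (63 - 126*(4 - 2)*(-4 + 0)*(12 - 4)) = -159738 + (63 - 126*2*(-4)*8) = -159738 + (63 - (-1008)*8) = -159738 + (63 - 126*(-64)) = -159738 + (63 + 8064) = -159738 + 8127 = -151611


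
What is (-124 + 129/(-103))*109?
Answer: -1406209/103 ≈ -13653.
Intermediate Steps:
(-124 + 129/(-103))*109 = (-124 + 129*(-1/103))*109 = (-124 - 129/103)*109 = -12901/103*109 = -1406209/103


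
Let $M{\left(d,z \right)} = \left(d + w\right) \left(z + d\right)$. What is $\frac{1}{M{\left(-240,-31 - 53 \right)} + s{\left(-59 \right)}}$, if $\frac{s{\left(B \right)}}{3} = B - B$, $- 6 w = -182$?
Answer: $\frac{1}{67932} \approx 1.4721 \cdot 10^{-5}$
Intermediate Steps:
$w = \frac{91}{3}$ ($w = \left(- \frac{1}{6}\right) \left(-182\right) = \frac{91}{3} \approx 30.333$)
$M{\left(d,z \right)} = \left(\frac{91}{3} + d\right) \left(d + z\right)$ ($M{\left(d,z \right)} = \left(d + \frac{91}{3}\right) \left(z + d\right) = \left(\frac{91}{3} + d\right) \left(d + z\right)$)
$s{\left(B \right)} = 0$ ($s{\left(B \right)} = 3 \left(B - B\right) = 3 \cdot 0 = 0$)
$\frac{1}{M{\left(-240,-31 - 53 \right)} + s{\left(-59 \right)}} = \frac{1}{\left(\left(-240\right)^{2} + \frac{91}{3} \left(-240\right) + \frac{91 \left(-31 - 53\right)}{3} - 240 \left(-31 - 53\right)\right) + 0} = \frac{1}{\left(57600 - 7280 + \frac{91}{3} \left(-84\right) - -20160\right) + 0} = \frac{1}{\left(57600 - 7280 - 2548 + 20160\right) + 0} = \frac{1}{67932 + 0} = \frac{1}{67932}$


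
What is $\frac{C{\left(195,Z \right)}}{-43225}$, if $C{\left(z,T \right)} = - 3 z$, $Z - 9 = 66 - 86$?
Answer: $\frac{9}{665} \approx 0.013534$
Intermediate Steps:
$Z = -11$ ($Z = 9 + \left(66 - 86\right) = 9 - 20 = -11$)
$\frac{C{\left(195,Z \right)}}{-43225} = \frac{\left(-3\right) 195}{-43225} = \left(-585\right) \left(- \frac{1}{43225}\right) = \frac{9}{665}$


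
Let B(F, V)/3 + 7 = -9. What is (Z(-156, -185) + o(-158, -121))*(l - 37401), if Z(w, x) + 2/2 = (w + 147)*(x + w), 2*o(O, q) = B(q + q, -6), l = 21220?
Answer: -49254964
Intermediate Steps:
B(F, V) = -48 (B(F, V) = -21 + 3*(-9) = -21 - 27 = -48)
o(O, q) = -24 (o(O, q) = (½)*(-48) = -24)
Z(w, x) = -1 + (147 + w)*(w + x) (Z(w, x) = -1 + (w + 147)*(x + w) = -1 + (147 + w)*(w + x))
(Z(-156, -185) + o(-158, -121))*(l - 37401) = ((-1 + (-156)² + 147*(-156) + 147*(-185) - 156*(-185)) - 24)*(21220 - 37401) = ((-1 + 24336 - 22932 - 27195 + 28860) - 24)*(-16181) = (3068 - 24)*(-16181) = 3044*(-16181) = -49254964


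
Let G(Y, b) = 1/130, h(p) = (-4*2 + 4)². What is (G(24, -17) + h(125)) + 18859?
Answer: 2453751/130 ≈ 18875.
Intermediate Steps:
h(p) = 16 (h(p) = (-8 + 4)² = (-4)² = 16)
G(Y, b) = 1/130
(G(24, -17) + h(125)) + 18859 = (1/130 + 16) + 18859 = 2081/130 + 18859 = 2453751/130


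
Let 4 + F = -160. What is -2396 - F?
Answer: -2232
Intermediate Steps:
F = -164 (F = -4 - 160 = -164)
-2396 - F = -2396 - 1*(-164) = -2396 + 164 = -2232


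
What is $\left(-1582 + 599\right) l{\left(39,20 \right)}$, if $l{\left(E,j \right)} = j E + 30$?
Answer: $-796230$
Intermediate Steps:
$l{\left(E,j \right)} = 30 + E j$ ($l{\left(E,j \right)} = E j + 30 = 30 + E j$)
$\left(-1582 + 599\right) l{\left(39,20 \right)} = \left(-1582 + 599\right) \left(30 + 39 \cdot 20\right) = - 983 \left(30 + 780\right) = \left(-983\right) 810 = -796230$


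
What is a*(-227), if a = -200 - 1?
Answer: 45627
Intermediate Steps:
a = -201
a*(-227) = -201*(-227) = 45627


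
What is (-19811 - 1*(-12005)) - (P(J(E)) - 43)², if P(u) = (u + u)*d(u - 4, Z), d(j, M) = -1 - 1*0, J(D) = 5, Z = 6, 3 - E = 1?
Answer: -10615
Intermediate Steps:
E = 2 (E = 3 - 1*1 = 3 - 1 = 2)
d(j, M) = -1 (d(j, M) = -1 + 0 = -1)
P(u) = -2*u (P(u) = (u + u)*(-1) = (2*u)*(-1) = -2*u)
(-19811 - 1*(-12005)) - (P(J(E)) - 43)² = (-19811 - 1*(-12005)) - (-2*5 - 43)² = (-19811 + 12005) - (-10 - 43)² = -7806 - 1*(-53)² = -7806 - 1*2809 = -7806 - 2809 = -10615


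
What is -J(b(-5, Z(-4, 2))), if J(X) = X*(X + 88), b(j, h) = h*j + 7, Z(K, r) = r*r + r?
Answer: 1495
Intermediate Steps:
Z(K, r) = r + r² (Z(K, r) = r² + r = r + r²)
b(j, h) = 7 + h*j
J(X) = X*(88 + X)
-J(b(-5, Z(-4, 2))) = -(7 + (2*(1 + 2))*(-5))*(88 + (7 + (2*(1 + 2))*(-5))) = -(7 + (2*3)*(-5))*(88 + (7 + (2*3)*(-5))) = -(7 + 6*(-5))*(88 + (7 + 6*(-5))) = -(7 - 30)*(88 + (7 - 30)) = -(-23)*(88 - 23) = -(-23)*65 = -1*(-1495) = 1495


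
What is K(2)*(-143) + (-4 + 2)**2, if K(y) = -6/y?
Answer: 433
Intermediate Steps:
K(2)*(-143) + (-4 + 2)**2 = -6/2*(-143) + (-4 + 2)**2 = -6*1/2*(-143) + (-2)**2 = -3*(-143) + 4 = 429 + 4 = 433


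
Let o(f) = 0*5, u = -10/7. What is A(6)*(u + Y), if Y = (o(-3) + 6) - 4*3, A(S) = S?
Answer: -312/7 ≈ -44.571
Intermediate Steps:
u = -10/7 (u = -10*⅐ = -10/7 ≈ -1.4286)
o(f) = 0
Y = -6 (Y = (0 + 6) - 4*3 = 6 - 12 = -6)
A(6)*(u + Y) = 6*(-10/7 - 6) = 6*(-52/7) = -312/7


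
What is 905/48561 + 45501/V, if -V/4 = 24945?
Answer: -706424387/1615138860 ≈ -0.43738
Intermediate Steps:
V = -99780 (V = -4*24945 = -99780)
905/48561 + 45501/V = 905/48561 + 45501/(-99780) = 905*(1/48561) + 45501*(-1/99780) = 905/48561 - 15167/33260 = -706424387/1615138860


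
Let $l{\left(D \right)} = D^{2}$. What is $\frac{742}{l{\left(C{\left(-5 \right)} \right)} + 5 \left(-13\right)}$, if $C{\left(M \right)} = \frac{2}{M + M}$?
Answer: $- \frac{1325}{116} \approx -11.422$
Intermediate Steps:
$C{\left(M \right)} = \frac{1}{M}$ ($C{\left(M \right)} = \frac{2}{2 M} = 2 \frac{1}{2 M} = \frac{1}{M}$)
$\frac{742}{l{\left(C{\left(-5 \right)} \right)} + 5 \left(-13\right)} = \frac{742}{\left(\frac{1}{-5}\right)^{2} + 5 \left(-13\right)} = \frac{742}{\left(- \frac{1}{5}\right)^{2} - 65} = \frac{742}{\frac{1}{25} - 65} = \frac{742}{- \frac{1624}{25}} = 742 \left(- \frac{25}{1624}\right) = - \frac{1325}{116}$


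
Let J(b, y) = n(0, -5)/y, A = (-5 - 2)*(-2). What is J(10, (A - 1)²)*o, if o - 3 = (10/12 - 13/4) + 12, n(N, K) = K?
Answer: -755/2028 ≈ -0.37229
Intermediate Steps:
o = 151/12 (o = 3 + ((10/12 - 13/4) + 12) = 3 + ((10*(1/12) - 13*¼) + 12) = 3 + ((⅚ - 13/4) + 12) = 3 + (-29/12 + 12) = 3 + 115/12 = 151/12 ≈ 12.583)
A = 14 (A = -7*(-2) = 14)
J(b, y) = -5/y
J(10, (A - 1)²)*o = -5/(14 - 1)²*(151/12) = -5/(13²)*(151/12) = -5/169*(151/12) = -5*1/169*(151/12) = -5/169*151/12 = -755/2028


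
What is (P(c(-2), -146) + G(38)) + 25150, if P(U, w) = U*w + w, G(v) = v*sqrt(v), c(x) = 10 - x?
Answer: 23252 + 38*sqrt(38) ≈ 23486.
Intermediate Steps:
G(v) = v**(3/2)
P(U, w) = w + U*w
(P(c(-2), -146) + G(38)) + 25150 = (-146*(1 + (10 - 1*(-2))) + 38**(3/2)) + 25150 = (-146*(1 + (10 + 2)) + 38*sqrt(38)) + 25150 = (-146*(1 + 12) + 38*sqrt(38)) + 25150 = (-146*13 + 38*sqrt(38)) + 25150 = (-1898 + 38*sqrt(38)) + 25150 = 23252 + 38*sqrt(38)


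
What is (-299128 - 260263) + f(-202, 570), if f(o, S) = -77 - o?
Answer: -559266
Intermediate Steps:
(-299128 - 260263) + f(-202, 570) = (-299128 - 260263) + (-77 - 1*(-202)) = -559391 + (-77 + 202) = -559391 + 125 = -559266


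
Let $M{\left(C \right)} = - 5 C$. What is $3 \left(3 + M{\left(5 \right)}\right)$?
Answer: $-66$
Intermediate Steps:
$3 \left(3 + M{\left(5 \right)}\right) = 3 \left(3 - 25\right) = 3 \left(-22\right) = -66$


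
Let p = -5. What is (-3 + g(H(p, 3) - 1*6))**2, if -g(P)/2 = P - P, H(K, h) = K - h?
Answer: 9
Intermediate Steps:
g(P) = 0 (g(P) = -2*(P - P) = -2*0 = 0)
(-3 + g(H(p, 3) - 1*6))**2 = (-3 + 0)**2 = (-3)**2 = 9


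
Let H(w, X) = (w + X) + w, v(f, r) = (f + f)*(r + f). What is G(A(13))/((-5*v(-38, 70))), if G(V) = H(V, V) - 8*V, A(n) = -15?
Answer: 15/2432 ≈ 0.0061678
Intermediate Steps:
v(f, r) = 2*f*(f + r) (v(f, r) = (2*f)*(f + r) = 2*f*(f + r))
H(w, X) = X + 2*w (H(w, X) = (X + w) + w = X + 2*w)
G(V) = -5*V (G(V) = (V + 2*V) - 8*V = 3*V - 8*V = -5*V)
G(A(13))/((-5*v(-38, 70))) = (-5*(-15))/((-10*(-38)*(-38 + 70))) = 75/((-10*(-38)*32)) = 75/((-5*(-2432))) = 75/12160 = 75*(1/12160) = 15/2432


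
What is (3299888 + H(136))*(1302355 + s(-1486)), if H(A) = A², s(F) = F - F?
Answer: 4321713994320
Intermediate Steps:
s(F) = 0
(3299888 + H(136))*(1302355 + s(-1486)) = (3299888 + 136²)*(1302355 + 0) = (3299888 + 18496)*1302355 = 3318384*1302355 = 4321713994320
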